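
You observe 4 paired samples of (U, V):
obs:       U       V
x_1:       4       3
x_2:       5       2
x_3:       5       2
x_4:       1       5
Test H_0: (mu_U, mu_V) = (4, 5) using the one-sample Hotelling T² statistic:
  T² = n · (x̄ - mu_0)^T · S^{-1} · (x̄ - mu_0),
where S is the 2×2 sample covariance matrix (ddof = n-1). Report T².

Step 1 — sample mean vector:
  mean(U) = (4 + 5 + 5 + 1) / 4 = 15/4 = 3.75
  mean(V) = (3 + 2 + 2 + 5) / 4 = 12/4 = 3
  x̄ = (3.75, 3),  deviation x̄ - mu_0 = (3.75, 3) - (4, 5) = (-0.25, -2).

Step 2 — sample covariance matrix, S[i,j] = (1/(n-1)) · Σ_k (x_{k,i} - mean_i) · (x_{k,j} - mean_j), divisor n-1 = 3:
  S[U,U] = ((0.25)·(0.25) + (1.25)·(1.25) + (1.25)·(1.25) + (-2.75)·(-2.75)) / 3 = 10.75/3 = 3.5833
  S[U,V] = ((0.25)·(0) + (1.25)·(-1) + (1.25)·(-1) + (-2.75)·(2)) / 3 = -8/3 = -2.6667
  S[V,V] = ((0)·(0) + (-1)·(-1) + (-1)·(-1) + (2)·(2)) / 3 = 6/3 = 2
  S = [[3.5833, -2.6667],
 [-2.6667, 2]].

Step 3 — invert S. det(S) = 3.5833·2 - (-2.6667)² = 0.0556.
  S^{-1} = (1/det) · [[d, -b], [-b, a]] = [[36, 48],
 [48, 64.5]].

Step 4 — quadratic form (x̄ - mu_0)^T · S^{-1} · (x̄ - mu_0):
  S^{-1} · (x̄ - mu_0) = (-105, -141),
  (x̄ - mu_0)^T · [...] = (-0.25)·(-105) + (-2)·(-141) = 308.25.

Step 5 — scale by n: T² = 4 · 308.25 = 1233.

T² ≈ 1233


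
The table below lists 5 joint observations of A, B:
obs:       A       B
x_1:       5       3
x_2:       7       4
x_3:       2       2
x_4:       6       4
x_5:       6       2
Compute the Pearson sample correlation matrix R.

Step 1 — column means:
  mean(A) = (5 + 7 + 2 + 6 + 6) / 5 = 26/5 = 5.2
  mean(B) = (3 + 4 + 2 + 4 + 2) / 5 = 15/5 = 3

Step 2 — sample variances and covariances s[i,j] = (1/(n-1)) · Σ_k (x_{k,i} - mean_i) · (x_{k,j} - mean_j), with n-1 = 4:
  s[A,A] = ((-0.2)·(-0.2) + (1.8)·(1.8) + (-3.2)·(-3.2) + (0.8)·(0.8) + (0.8)·(0.8)) / 4 = 14.8/4 = 3.7
  s[A,B] = ((-0.2)·(0) + (1.8)·(1) + (-3.2)·(-1) + (0.8)·(1) + (0.8)·(-1)) / 4 = 5/4 = 1.25
  s[B,B] = ((0)·(0) + (1)·(1) + (-1)·(-1) + (1)·(1) + (-1)·(-1)) / 4 = 4/4 = 1
  Sample standard deviations s_i = √(s[i,i]):
  s(A) = √(3.7) = 1.9235
  s(B) = √(1) = 1

Step 3 — r_{ij} = s_{ij} / (s_i · s_j):
  r[A,A] = 1 (diagonal).
  r[A,B] = 1.25 / (1.9235 · 1) = 1.25 / 1.9235 = 0.6498
  r[B,B] = 1 (diagonal).

R is symmetric with unit diagonal. Assembling:

R = [[1, 0.6498],
 [0.6498, 1]]


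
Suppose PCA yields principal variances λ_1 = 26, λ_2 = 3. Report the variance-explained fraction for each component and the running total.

Step 1 — total variance = trace(Sigma) = Σ λ_i = 26 + 3 = 29.

Step 2 — fraction explained by component i = λ_i / Σ λ:
  PC1: 26/29 = 0.8966
  PC2: 3/29 = 0.1034

Step 3 — cumulative fraction after k components = (λ_1 + ... + λ_k) / Σ λ:
  k = 1: 26/29 = 0.8966
  k = 2: (26 + 3)/29 = 29/29 = 1

Summary (fraction, with percent):

explained: PC1 0.8966 (89.66%), PC2 0.1034 (10.34%);  cumulative: 0.8966, 1


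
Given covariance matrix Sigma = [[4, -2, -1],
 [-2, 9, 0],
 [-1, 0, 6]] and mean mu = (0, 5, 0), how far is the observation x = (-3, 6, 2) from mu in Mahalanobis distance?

Step 1 — centre the observation: (x - mu) = (-3, 1, 2).

Step 2 — invert Sigma (cofactor / det for 3×3, or solve directly):
  Sigma^{-1} = [[0.2951, 0.0656, 0.0492],
 [0.0656, 0.1257, 0.0109],
 [0.0492, 0.0109, 0.1749]].

Step 3 — form the quadratic (x - mu)^T · Sigma^{-1} · (x - mu):
  Sigma^{-1} · (x - mu) = (-0.7213, -0.0492, 0.2131).
  (x - mu)^T · [Sigma^{-1} · (x - mu)] = (-3)·(-0.7213) + (1)·(-0.0492) + (2)·(0.2131) = 2.541.

Step 4 — take square root: d = √(2.541) ≈ 1.594.

d(x, mu) = √(2.541) ≈ 1.594


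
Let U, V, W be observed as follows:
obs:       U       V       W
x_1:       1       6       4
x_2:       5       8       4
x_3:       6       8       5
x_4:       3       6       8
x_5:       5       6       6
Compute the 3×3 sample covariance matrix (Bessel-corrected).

Step 1 — column means:
  mean(U) = (1 + 5 + 6 + 3 + 5) / 5 = 20/5 = 4
  mean(V) = (6 + 8 + 8 + 6 + 6) / 5 = 34/5 = 6.8
  mean(W) = (4 + 4 + 5 + 8 + 6) / 5 = 27/5 = 5.4

Step 2 — sample covariance S[i,j] = (1/(n-1)) · Σ_k (x_{k,i} - mean_i) · (x_{k,j} - mean_j), with n-1 = 4.
  S[U,U] = ((-3)·(-3) + (1)·(1) + (2)·(2) + (-1)·(-1) + (1)·(1)) / 4 = 16/4 = 4
  S[U,V] = ((-3)·(-0.8) + (1)·(1.2) + (2)·(1.2) + (-1)·(-0.8) + (1)·(-0.8)) / 4 = 6/4 = 1.5
  S[U,W] = ((-3)·(-1.4) + (1)·(-1.4) + (2)·(-0.4) + (-1)·(2.6) + (1)·(0.6)) / 4 = 0/4 = 0
  S[V,V] = ((-0.8)·(-0.8) + (1.2)·(1.2) + (1.2)·(1.2) + (-0.8)·(-0.8) + (-0.8)·(-0.8)) / 4 = 4.8/4 = 1.2
  S[V,W] = ((-0.8)·(-1.4) + (1.2)·(-1.4) + (1.2)·(-0.4) + (-0.8)·(2.6) + (-0.8)·(0.6)) / 4 = -3.6/4 = -0.9
  S[W,W] = ((-1.4)·(-1.4) + (-1.4)·(-1.4) + (-0.4)·(-0.4) + (2.6)·(2.6) + (0.6)·(0.6)) / 4 = 11.2/4 = 2.8

S is symmetric (S[j,i] = S[i,j]). Assembling:

S = [[4, 1.5, 0],
 [1.5, 1.2, -0.9],
 [0, -0.9, 2.8]]


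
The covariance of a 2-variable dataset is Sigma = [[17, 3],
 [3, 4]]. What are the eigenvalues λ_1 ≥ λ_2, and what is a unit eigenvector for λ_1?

Step 1 — characteristic polynomial of 2×2 Sigma:
  det(Sigma - λI) = λ² - trace · λ + det = 0.
  trace = 17 + 4 = 21, det = 17·4 - (3)² = 59.
Step 2 — discriminant:
  Δ = trace² - 4·det = 441 - 236 = 205.
Step 3 — eigenvalues:
  λ = (trace ± √Δ)/2 = (21 ± 14.3178)/2,
  λ_1 = 17.6589,  λ_2 = 3.3411.

Step 4 — unit eigenvector for λ_1: solve (Sigma - λ_1 I)v = 0. First row:
  (17 - 17.6589)·v_x + (3)·v_y = 0, i.e. (-0.6589)·v_x + (3)·v_y = 0,
  so v ∝ (b, λ_1 - a) = (3, 0.6589) = u.
  ||u|| = √((3)² + (0.6589)²) = √(9.4342) ≈ 3.0715,
  v_1 = u/||u|| ≈ (0.9767, 0.2145) (||v_1|| = 1).

λ_1 = 17.6589,  λ_2 = 3.3411;  v_1 ≈ (0.9767, 0.2145)


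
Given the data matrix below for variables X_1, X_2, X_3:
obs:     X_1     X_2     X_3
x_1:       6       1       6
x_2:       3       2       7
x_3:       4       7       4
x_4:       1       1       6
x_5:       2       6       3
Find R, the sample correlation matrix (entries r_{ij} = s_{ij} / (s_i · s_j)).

Step 1 — column means:
  mean(X_1) = (6 + 3 + 4 + 1 + 2) / 5 = 16/5 = 3.2
  mean(X_2) = (1 + 2 + 7 + 1 + 6) / 5 = 17/5 = 3.4
  mean(X_3) = (6 + 7 + 4 + 6 + 3) / 5 = 26/5 = 5.2

Step 2 — sample variances and covariances s[i,j] = (1/(n-1)) · Σ_k (x_{k,i} - mean_i) · (x_{k,j} - mean_j), with n-1 = 4:
  s[X_1,X_1] = ((2.8)·(2.8) + (-0.2)·(-0.2) + (0.8)·(0.8) + (-2.2)·(-2.2) + (-1.2)·(-1.2)) / 4 = 14.8/4 = 3.7
  s[X_1,X_2] = ((2.8)·(-2.4) + (-0.2)·(-1.4) + (0.8)·(3.6) + (-2.2)·(-2.4) + (-1.2)·(2.6)) / 4 = -1.4/4 = -0.35
  s[X_1,X_3] = ((2.8)·(0.8) + (-0.2)·(1.8) + (0.8)·(-1.2) + (-2.2)·(0.8) + (-1.2)·(-2.2)) / 4 = 1.8/4 = 0.45
  s[X_2,X_2] = ((-2.4)·(-2.4) + (-1.4)·(-1.4) + (3.6)·(3.6) + (-2.4)·(-2.4) + (2.6)·(2.6)) / 4 = 33.2/4 = 8.3
  s[X_2,X_3] = ((-2.4)·(0.8) + (-1.4)·(1.8) + (3.6)·(-1.2) + (-2.4)·(0.8) + (2.6)·(-2.2)) / 4 = -16.4/4 = -4.1
  s[X_3,X_3] = ((0.8)·(0.8) + (1.8)·(1.8) + (-1.2)·(-1.2) + (0.8)·(0.8) + (-2.2)·(-2.2)) / 4 = 10.8/4 = 2.7
  Sample standard deviations s_i = √(s[i,i]):
  s(X_1) = √(3.7) = 1.9235
  s(X_2) = √(8.3) = 2.881
  s(X_3) = √(2.7) = 1.6432

Step 3 — r_{ij} = s_{ij} / (s_i · s_j):
  r[X_1,X_1] = 1 (diagonal).
  r[X_1,X_2] = -0.35 / (1.9235 · 2.881) = -0.35 / 5.5417 = -0.0632
  r[X_1,X_3] = 0.45 / (1.9235 · 1.6432) = 0.45 / 3.1607 = 0.1424
  r[X_2,X_2] = 1 (diagonal).
  r[X_2,X_3] = -4.1 / (2.881 · 1.6432) = -4.1 / 4.7339 = -0.8661
  r[X_3,X_3] = 1 (diagonal).

R is symmetric with unit diagonal. Assembling:

R = [[1, -0.0632, 0.1424],
 [-0.0632, 1, -0.8661],
 [0.1424, -0.8661, 1]]


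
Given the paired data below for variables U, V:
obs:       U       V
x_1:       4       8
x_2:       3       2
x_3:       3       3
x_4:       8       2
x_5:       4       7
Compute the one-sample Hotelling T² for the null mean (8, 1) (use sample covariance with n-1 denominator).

Step 1 — sample mean vector:
  mean(U) = (4 + 3 + 3 + 8 + 4) / 5 = 22/5 = 4.4
  mean(V) = (8 + 2 + 3 + 2 + 7) / 5 = 22/5 = 4.4
  x̄ = (4.4, 4.4),  deviation x̄ - mu_0 = (4.4, 4.4) - (8, 1) = (-3.6, 3.4).

Step 2 — sample covariance matrix, S[i,j] = (1/(n-1)) · Σ_k (x_{k,i} - mean_i) · (x_{k,j} - mean_j), divisor n-1 = 4:
  S[U,U] = ((-0.4)·(-0.4) + (-1.4)·(-1.4) + (-1.4)·(-1.4) + (3.6)·(3.6) + (-0.4)·(-0.4)) / 4 = 17.2/4 = 4.3
  S[U,V] = ((-0.4)·(3.6) + (-1.4)·(-2.4) + (-1.4)·(-1.4) + (3.6)·(-2.4) + (-0.4)·(2.6)) / 4 = -5.8/4 = -1.45
  S[V,V] = ((3.6)·(3.6) + (-2.4)·(-2.4) + (-1.4)·(-1.4) + (-2.4)·(-2.4) + (2.6)·(2.6)) / 4 = 33.2/4 = 8.3
  S = [[4.3, -1.45],
 [-1.45, 8.3]].

Step 3 — invert S. det(S) = 4.3·8.3 - (-1.45)² = 33.5875.
  S^{-1} = (1/det) · [[d, -b], [-b, a]] = [[0.2471, 0.0432],
 [0.0432, 0.128]].

Step 4 — quadratic form (x̄ - mu_0)^T · S^{-1} · (x̄ - mu_0):
  S^{-1} · (x̄ - mu_0) = (-0.7428, 0.2799),
  (x̄ - mu_0)^T · [...] = (-3.6)·(-0.7428) + (3.4)·(0.2799) = 3.6258.

Step 5 — scale by n: T² = 5 · 3.6258 = 18.1288.

T² ≈ 18.1288


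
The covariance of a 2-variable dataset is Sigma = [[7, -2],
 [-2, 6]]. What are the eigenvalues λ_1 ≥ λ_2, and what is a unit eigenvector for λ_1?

Step 1 — characteristic polynomial of 2×2 Sigma:
  det(Sigma - λI) = λ² - trace · λ + det = 0.
  trace = 7 + 6 = 13, det = 7·6 - (-2)² = 38.
Step 2 — discriminant:
  Δ = trace² - 4·det = 169 - 152 = 17.
Step 3 — eigenvalues:
  λ = (trace ± √Δ)/2 = (13 ± 4.1231)/2,
  λ_1 = 8.5616,  λ_2 = 4.4384.

Step 4 — unit eigenvector for λ_1: solve (Sigma - λ_1 I)v = 0. First row:
  (7 - 8.5616)·v_x + (-2)·v_y = 0, i.e. (-1.5616)·v_x + (-2)·v_y = 0,
  so v ∝ (b, λ_1 - a) = (-2, 1.5616); multiply by -1 so the first entry is positive: u = (2, -1.5616).
  ||u|| = √((2)² + (-1.5616)²) = √(6.4384) ≈ 2.5374,
  v_1 = u/||u|| ≈ (0.7882, -0.6154) (||v_1|| = 1).

λ_1 = 8.5616,  λ_2 = 4.4384;  v_1 ≈ (0.7882, -0.6154)


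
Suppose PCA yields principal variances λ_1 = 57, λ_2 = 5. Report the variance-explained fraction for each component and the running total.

Step 1 — total variance = trace(Sigma) = Σ λ_i = 57 + 5 = 62.

Step 2 — fraction explained by component i = λ_i / Σ λ:
  PC1: 57/62 = 0.9194
  PC2: 5/62 = 0.0806

Step 3 — cumulative fraction after k components = (λ_1 + ... + λ_k) / Σ λ:
  k = 1: 57/62 = 0.9194
  k = 2: (57 + 5)/62 = 62/62 = 1

Summary (fraction, with percent):

explained: PC1 0.9194 (91.94%), PC2 0.0806 (8.06%);  cumulative: 0.9194, 1


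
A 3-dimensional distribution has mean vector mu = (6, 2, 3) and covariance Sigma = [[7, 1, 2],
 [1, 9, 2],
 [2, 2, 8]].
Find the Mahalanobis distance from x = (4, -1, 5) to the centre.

Step 1 — centre the observation: (x - mu) = (-2, -3, 2).

Step 2 — invert Sigma (cofactor / det for 3×3, or solve directly):
  Sigma^{-1} = [[0.1545, -0.0091, -0.0364],
 [-0.0091, 0.1182, -0.0273],
 [-0.0364, -0.0273, 0.1409]].

Step 3 — form the quadratic (x - mu)^T · Sigma^{-1} · (x - mu):
  Sigma^{-1} · (x - mu) = (-0.3545, -0.3909, 0.4364).
  (x - mu)^T · [Sigma^{-1} · (x - mu)] = (-2)·(-0.3545) + (-3)·(-0.3909) + (2)·(0.4364) = 2.7545.

Step 4 — take square root: d = √(2.7545) ≈ 1.6597.

d(x, mu) = √(2.7545) ≈ 1.6597


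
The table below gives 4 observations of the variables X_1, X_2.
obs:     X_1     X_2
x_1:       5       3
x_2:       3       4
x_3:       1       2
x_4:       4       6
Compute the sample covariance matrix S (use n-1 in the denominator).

Step 1 — column means:
  mean(X_1) = (5 + 3 + 1 + 4) / 4 = 13/4 = 3.25
  mean(X_2) = (3 + 4 + 2 + 6) / 4 = 15/4 = 3.75

Step 2 — sample covariance S[i,j] = (1/(n-1)) · Σ_k (x_{k,i} - mean_i) · (x_{k,j} - mean_j), with n-1 = 3.
  S[X_1,X_1] = ((1.75)·(1.75) + (-0.25)·(-0.25) + (-2.25)·(-2.25) + (0.75)·(0.75)) / 3 = 8.75/3 = 2.9167
  S[X_1,X_2] = ((1.75)·(-0.75) + (-0.25)·(0.25) + (-2.25)·(-1.75) + (0.75)·(2.25)) / 3 = 4.25/3 = 1.4167
  S[X_2,X_2] = ((-0.75)·(-0.75) + (0.25)·(0.25) + (-1.75)·(-1.75) + (2.25)·(2.25)) / 3 = 8.75/3 = 2.9167

S is symmetric (S[j,i] = S[i,j]). Assembling:

S = [[2.9167, 1.4167],
 [1.4167, 2.9167]]


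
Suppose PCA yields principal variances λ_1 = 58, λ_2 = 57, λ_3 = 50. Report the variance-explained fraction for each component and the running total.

Step 1 — total variance = trace(Sigma) = Σ λ_i = 58 + 57 + 50 = 165.

Step 2 — fraction explained by component i = λ_i / Σ λ:
  PC1: 58/165 = 0.3515
  PC2: 57/165 = 0.3455
  PC3: 50/165 = 0.303

Step 3 — cumulative fraction after k components = (λ_1 + ... + λ_k) / Σ λ:
  k = 1: 58/165 = 0.3515
  k = 2: (58 + 57)/165 = 115/165 = 0.697
  k = 3: (58 + 57 + 50)/165 = 165/165 = 1

Summary (fraction, with percent):

explained: PC1 0.3515 (35.15%), PC2 0.3455 (34.55%), PC3 0.303 (30.3%);  cumulative: 0.3515, 0.697, 1


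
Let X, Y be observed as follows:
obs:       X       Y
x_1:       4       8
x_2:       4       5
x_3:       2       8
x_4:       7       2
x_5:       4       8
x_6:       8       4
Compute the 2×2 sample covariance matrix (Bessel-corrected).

Step 1 — column means:
  mean(X) = (4 + 4 + 2 + 7 + 4 + 8) / 6 = 29/6 = 4.8333
  mean(Y) = (8 + 5 + 8 + 2 + 8 + 4) / 6 = 35/6 = 5.8333

Step 2 — sample covariance S[i,j] = (1/(n-1)) · Σ_k (x_{k,i} - mean_i) · (x_{k,j} - mean_j), with n-1 = 5.
  S[X,X] = ((-0.8333)·(-0.8333) + (-0.8333)·(-0.8333) + (-2.8333)·(-2.8333) + (2.1667)·(2.1667) + (-0.8333)·(-0.8333) + (3.1667)·(3.1667)) / 5 = 24.8333/5 = 4.9667
  S[X,Y] = ((-0.8333)·(2.1667) + (-0.8333)·(-0.8333) + (-2.8333)·(2.1667) + (2.1667)·(-3.8333) + (-0.8333)·(2.1667) + (3.1667)·(-1.8333)) / 5 = -23.1667/5 = -4.6333
  S[Y,Y] = ((2.1667)·(2.1667) + (-0.8333)·(-0.8333) + (2.1667)·(2.1667) + (-3.8333)·(-3.8333) + (2.1667)·(2.1667) + (-1.8333)·(-1.8333)) / 5 = 32.8333/5 = 6.5667

S is symmetric (S[j,i] = S[i,j]). Assembling:

S = [[4.9667, -4.6333],
 [-4.6333, 6.5667]]


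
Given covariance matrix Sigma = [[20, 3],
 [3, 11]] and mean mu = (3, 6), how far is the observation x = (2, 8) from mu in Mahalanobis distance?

Step 1 — centre the observation: (x - mu) = (-1, 2).

Step 2 — invert Sigma. det(Sigma) = 20·11 - (3)² = 211.
  Sigma^{-1} = (1/det) · [[d, -b], [-b, a]] = [[0.0521, -0.0142],
 [-0.0142, 0.0948]].

Step 3 — form the quadratic (x - mu)^T · Sigma^{-1} · (x - mu):
  Sigma^{-1} · (x - mu) = (-0.0806, 0.2038).
  (x - mu)^T · [Sigma^{-1} · (x - mu)] = (-1)·(-0.0806) + (2)·(0.2038) = 0.4882.

Step 4 — take square root: d = √(0.4882) ≈ 0.6987.

d(x, mu) = √(0.4882) ≈ 0.6987


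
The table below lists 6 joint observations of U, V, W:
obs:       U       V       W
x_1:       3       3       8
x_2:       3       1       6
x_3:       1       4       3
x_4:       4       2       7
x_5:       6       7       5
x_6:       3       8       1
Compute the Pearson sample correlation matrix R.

Step 1 — column means:
  mean(U) = (3 + 3 + 1 + 4 + 6 + 3) / 6 = 20/6 = 3.3333
  mean(V) = (3 + 1 + 4 + 2 + 7 + 8) / 6 = 25/6 = 4.1667
  mean(W) = (8 + 6 + 3 + 7 + 5 + 1) / 6 = 30/6 = 5

Step 2 — sample variances and covariances s[i,j] = (1/(n-1)) · Σ_k (x_{k,i} - mean_i) · (x_{k,j} - mean_j), with n-1 = 5:
  s[U,U] = ((-0.3333)·(-0.3333) + (-0.3333)·(-0.3333) + (-2.3333)·(-2.3333) + (0.6667)·(0.6667) + (2.6667)·(2.6667) + (-0.3333)·(-0.3333)) / 5 = 13.3333/5 = 2.6667
  s[U,V] = ((-0.3333)·(-1.1667) + (-0.3333)·(-3.1667) + (-2.3333)·(-0.1667) + (0.6667)·(-2.1667) + (2.6667)·(2.8333) + (-0.3333)·(3.8333)) / 5 = 6.6667/5 = 1.3333
  s[U,W] = ((-0.3333)·(3) + (-0.3333)·(1) + (-2.3333)·(-2) + (0.6667)·(2) + (2.6667)·(0) + (-0.3333)·(-4)) / 5 = 6/5 = 1.2
  s[V,V] = ((-1.1667)·(-1.1667) + (-3.1667)·(-3.1667) + (-0.1667)·(-0.1667) + (-2.1667)·(-2.1667) + (2.8333)·(2.8333) + (3.8333)·(3.8333)) / 5 = 38.8333/5 = 7.7667
  s[V,W] = ((-1.1667)·(3) + (-3.1667)·(1) + (-0.1667)·(-2) + (-2.1667)·(2) + (2.8333)·(0) + (3.8333)·(-4)) / 5 = -26/5 = -5.2
  s[W,W] = ((3)·(3) + (1)·(1) + (-2)·(-2) + (2)·(2) + (0)·(0) + (-4)·(-4)) / 5 = 34/5 = 6.8
  Sample standard deviations s_i = √(s[i,i]):
  s(U) = √(2.6667) = 1.633
  s(V) = √(7.7667) = 2.7869
  s(W) = √(6.8) = 2.6077

Step 3 — r_{ij} = s_{ij} / (s_i · s_j):
  r[U,U] = 1 (diagonal).
  r[U,V] = 1.3333 / (1.633 · 2.7869) = 1.3333 / 4.5509 = 0.293
  r[U,W] = 1.2 / (1.633 · 2.6077) = 1.2 / 4.2583 = 0.2818
  r[V,V] = 1 (diagonal).
  r[V,W] = -5.2 / (2.7869 · 2.6077) = -5.2 / 7.2673 = -0.7155
  r[W,W] = 1 (diagonal).

R is symmetric with unit diagonal. Assembling:

R = [[1, 0.293, 0.2818],
 [0.293, 1, -0.7155],
 [0.2818, -0.7155, 1]]


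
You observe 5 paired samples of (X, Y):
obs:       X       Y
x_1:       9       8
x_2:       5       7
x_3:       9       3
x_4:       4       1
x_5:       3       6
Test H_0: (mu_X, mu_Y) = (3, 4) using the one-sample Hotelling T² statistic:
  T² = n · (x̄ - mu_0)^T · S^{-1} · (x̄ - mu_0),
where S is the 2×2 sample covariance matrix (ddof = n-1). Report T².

Step 1 — sample mean vector:
  mean(X) = (9 + 5 + 9 + 4 + 3) / 5 = 30/5 = 6
  mean(Y) = (8 + 7 + 3 + 1 + 6) / 5 = 25/5 = 5
  x̄ = (6, 5),  deviation x̄ - mu_0 = (6, 5) - (3, 4) = (3, 1).

Step 2 — sample covariance matrix, S[i,j] = (1/(n-1)) · Σ_k (x_{k,i} - mean_i) · (x_{k,j} - mean_j), divisor n-1 = 4:
  S[X,X] = ((3)·(3) + (-1)·(-1) + (3)·(3) + (-2)·(-2) + (-3)·(-3)) / 4 = 32/4 = 8
  S[X,Y] = ((3)·(3) + (-1)·(2) + (3)·(-2) + (-2)·(-4) + (-3)·(1)) / 4 = 6/4 = 1.5
  S[Y,Y] = ((3)·(3) + (2)·(2) + (-2)·(-2) + (-4)·(-4) + (1)·(1)) / 4 = 34/4 = 8.5
  S = [[8, 1.5],
 [1.5, 8.5]].

Step 3 — invert S. det(S) = 8·8.5 - (1.5)² = 65.75.
  S^{-1} = (1/det) · [[d, -b], [-b, a]] = [[0.1293, -0.0228],
 [-0.0228, 0.1217]].

Step 4 — quadratic form (x̄ - mu_0)^T · S^{-1} · (x̄ - mu_0):
  S^{-1} · (x̄ - mu_0) = (0.365, 0.0532),
  (x̄ - mu_0)^T · [...] = (3)·(0.365) + (1)·(0.0532) = 1.1483.

Step 5 — scale by n: T² = 5 · 1.1483 = 5.7414.

T² ≈ 5.7414


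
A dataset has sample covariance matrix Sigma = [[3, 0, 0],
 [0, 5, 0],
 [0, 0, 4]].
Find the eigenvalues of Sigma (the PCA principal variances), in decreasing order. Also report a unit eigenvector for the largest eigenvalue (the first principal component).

Step 1 — characteristic polynomial p(λ) = det(λI - Sigma) = λ³ - tr·λ² + c_1·λ - det, where tr = trace, c_1 = sum of the principal 2×2 minors, det = det(Sigma):
  tr = 3 + 5 + 4 = 12,
  c_1 = (3·5 - (0)²) + (3·4 - (0)²) + (5·4 - (0)²) = 15 + 12 + 20 = 47,
  det = 3·(5·4 - (0)²) - (0)·((0)·4 - (0)·(0)) + (0)·((0)·(0) - 5·(0)) = 3·(20) - (0)·(0) + (0)·(0) = 60.
  So p(λ) = λ³ - 12λ² + 47λ - 60.
Step 2 — look for an integer root (rational root theorem: any rational root is an integer divisor of 60). Testing λ = 3:
  p(3) = 27 - 108 + 141 - 60 = 0  ✓
  Dividing out (λ - 3): p(λ) = (λ - 3)(λ² - 9λ + 20).
Step 3 — remaining eigenvalues from the quadratic λ² - 9λ + 20 = 0:
  Δ = 9² - 4·20 = 81 - 80 = 1,  λ = (9 ± √1)/2 = (9 ± 1)/2 = 5 or 4.
  Sorted: λ_1 = 5,  λ_2 = 4,  λ_3 = 3  (check: sum = 12 = tr ✓).

Step 4 — unit eigenvector for λ_1 = 5: v spans the null space of (Sigma - λ_1 I), whose rows are
  r_1 = (-2, 0, 0),  r_2 = (0, 0, 0),  r_3 = (0, 0, -1).
  v is orthogonal to every row, so take v ∝ r_1 × r_3 = ((0)·(-1) - (0)·(0), (0)·(0) - (-2)·(-1), (-2)·(0) - (0)·(0)) = (0, -2, 0).
  Rescale (divide by 2; multiply by -1 so the first nonzero entry is positive): u = (0, 1, 0).
  ||u|| = √((0)² + (1)² + (0)²) = √(1) = 1,  v_1 = u/||u|| ≈ (0, 1, 0) (||v_1|| = 1).

λ_1 = 5,  λ_2 = 4,  λ_3 = 3;  v_1 ≈ (0, 1, 0)


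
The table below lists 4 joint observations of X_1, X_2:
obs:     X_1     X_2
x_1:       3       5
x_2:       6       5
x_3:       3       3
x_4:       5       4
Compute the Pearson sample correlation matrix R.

Step 1 — column means:
  mean(X_1) = (3 + 6 + 3 + 5) / 4 = 17/4 = 4.25
  mean(X_2) = (5 + 5 + 3 + 4) / 4 = 17/4 = 4.25

Step 2 — sample variances and covariances s[i,j] = (1/(n-1)) · Σ_k (x_{k,i} - mean_i) · (x_{k,j} - mean_j), with n-1 = 3:
  s[X_1,X_1] = ((-1.25)·(-1.25) + (1.75)·(1.75) + (-1.25)·(-1.25) + (0.75)·(0.75)) / 3 = 6.75/3 = 2.25
  s[X_1,X_2] = ((-1.25)·(0.75) + (1.75)·(0.75) + (-1.25)·(-1.25) + (0.75)·(-0.25)) / 3 = 1.75/3 = 0.5833
  s[X_2,X_2] = ((0.75)·(0.75) + (0.75)·(0.75) + (-1.25)·(-1.25) + (-0.25)·(-0.25)) / 3 = 2.75/3 = 0.9167
  Sample standard deviations s_i = √(s[i,i]):
  s(X_1) = √(2.25) = 1.5
  s(X_2) = √(0.9167) = 0.9574

Step 3 — r_{ij} = s_{ij} / (s_i · s_j):
  r[X_1,X_1] = 1 (diagonal).
  r[X_1,X_2] = 0.5833 / (1.5 · 0.9574) = 0.5833 / 1.4361 = 0.4062
  r[X_2,X_2] = 1 (diagonal).

R is symmetric with unit diagonal. Assembling:

R = [[1, 0.4062],
 [0.4062, 1]]


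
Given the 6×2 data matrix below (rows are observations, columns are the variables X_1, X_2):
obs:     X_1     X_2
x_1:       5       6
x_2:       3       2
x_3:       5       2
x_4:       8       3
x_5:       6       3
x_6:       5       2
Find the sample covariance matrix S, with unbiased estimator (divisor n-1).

Step 1 — column means:
  mean(X_1) = (5 + 3 + 5 + 8 + 6 + 5) / 6 = 32/6 = 5.3333
  mean(X_2) = (6 + 2 + 2 + 3 + 3 + 2) / 6 = 18/6 = 3

Step 2 — sample covariance S[i,j] = (1/(n-1)) · Σ_k (x_{k,i} - mean_i) · (x_{k,j} - mean_j), with n-1 = 5.
  S[X_1,X_1] = ((-0.3333)·(-0.3333) + (-2.3333)·(-2.3333) + (-0.3333)·(-0.3333) + (2.6667)·(2.6667) + (0.6667)·(0.6667) + (-0.3333)·(-0.3333)) / 5 = 13.3333/5 = 2.6667
  S[X_1,X_2] = ((-0.3333)·(3) + (-2.3333)·(-1) + (-0.3333)·(-1) + (2.6667)·(0) + (0.6667)·(0) + (-0.3333)·(-1)) / 5 = 2/5 = 0.4
  S[X_2,X_2] = ((3)·(3) + (-1)·(-1) + (-1)·(-1) + (0)·(0) + (0)·(0) + (-1)·(-1)) / 5 = 12/5 = 2.4

S is symmetric (S[j,i] = S[i,j]). Assembling:

S = [[2.6667, 0.4],
 [0.4, 2.4]]


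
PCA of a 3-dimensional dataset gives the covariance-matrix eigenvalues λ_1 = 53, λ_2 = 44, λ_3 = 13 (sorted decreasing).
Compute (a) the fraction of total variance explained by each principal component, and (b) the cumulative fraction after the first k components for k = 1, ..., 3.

Step 1 — total variance = trace(Sigma) = Σ λ_i = 53 + 44 + 13 = 110.

Step 2 — fraction explained by component i = λ_i / Σ λ:
  PC1: 53/110 = 0.4818
  PC2: 44/110 = 0.4
  PC3: 13/110 = 0.1182

Step 3 — cumulative fraction after k components = (λ_1 + ... + λ_k) / Σ λ:
  k = 1: 53/110 = 0.4818
  k = 2: (53 + 44)/110 = 97/110 = 0.8818
  k = 3: (53 + 44 + 13)/110 = 110/110 = 1

Summary (fraction, with percent):

explained: PC1 0.4818 (48.18%), PC2 0.4 (40%), PC3 0.1182 (11.82%);  cumulative: 0.4818, 0.8818, 1


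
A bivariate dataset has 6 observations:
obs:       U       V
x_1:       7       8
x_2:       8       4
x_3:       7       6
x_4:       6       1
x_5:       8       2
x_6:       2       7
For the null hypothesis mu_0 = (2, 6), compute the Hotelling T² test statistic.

Step 1 — sample mean vector:
  mean(U) = (7 + 8 + 7 + 6 + 8 + 2) / 6 = 38/6 = 6.3333
  mean(V) = (8 + 4 + 6 + 1 + 2 + 7) / 6 = 28/6 = 4.6667
  x̄ = (6.3333, 4.6667),  deviation x̄ - mu_0 = (6.3333, 4.6667) - (2, 6) = (4.3333, -1.3333).

Step 2 — sample covariance matrix, S[i,j] = (1/(n-1)) · Σ_k (x_{k,i} - mean_i) · (x_{k,j} - mean_j), divisor n-1 = 5:
  S[U,U] = ((0.6667)·(0.6667) + (1.6667)·(1.6667) + (0.6667)·(0.6667) + (-0.3333)·(-0.3333) + (1.6667)·(1.6667) + (-4.3333)·(-4.3333)) / 5 = 25.3333/5 = 5.0667
  S[U,V] = ((0.6667)·(3.3333) + (1.6667)·(-0.6667) + (0.6667)·(1.3333) + (-0.3333)·(-3.6667) + (1.6667)·(-2.6667) + (-4.3333)·(2.3333)) / 5 = -11.3333/5 = -2.2667
  S[V,V] = ((3.3333)·(3.3333) + (-0.6667)·(-0.6667) + (1.3333)·(1.3333) + (-3.6667)·(-3.6667) + (-2.6667)·(-2.6667) + (2.3333)·(2.3333)) / 5 = 39.3333/5 = 7.8667
  S = [[5.0667, -2.2667],
 [-2.2667, 7.8667]].

Step 3 — invert S. det(S) = 5.0667·7.8667 - (-2.2667)² = 34.72.
  S^{-1} = (1/det) · [[d, -b], [-b, a]] = [[0.2266, 0.0653],
 [0.0653, 0.1459]].

Step 4 — quadratic form (x̄ - mu_0)^T · S^{-1} · (x̄ - mu_0):
  S^{-1} · (x̄ - mu_0) = (0.8948, 0.0883),
  (x̄ - mu_0)^T · [...] = (4.3333)·(0.8948) + (-1.3333)·(0.0883) = 3.7596.

Step 5 — scale by n: T² = 6 · 3.7596 = 22.5576.

T² ≈ 22.5576


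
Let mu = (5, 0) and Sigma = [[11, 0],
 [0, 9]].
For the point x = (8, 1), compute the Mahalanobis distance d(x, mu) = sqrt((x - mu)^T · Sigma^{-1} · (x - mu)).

Step 1 — centre the observation: (x - mu) = (3, 1).

Step 2 — invert Sigma. det(Sigma) = 11·9 - (0)² = 99.
  Sigma^{-1} = (1/det) · [[d, -b], [-b, a]] = [[0.0909, 0],
 [0, 0.1111]].

Step 3 — form the quadratic (x - mu)^T · Sigma^{-1} · (x - mu):
  Sigma^{-1} · (x - mu) = (0.2727, 0.1111).
  (x - mu)^T · [Sigma^{-1} · (x - mu)] = (3)·(0.2727) + (1)·(0.1111) = 0.9293.

Step 4 — take square root: d = √(0.9293) ≈ 0.964.

d(x, mu) = √(0.9293) ≈ 0.964


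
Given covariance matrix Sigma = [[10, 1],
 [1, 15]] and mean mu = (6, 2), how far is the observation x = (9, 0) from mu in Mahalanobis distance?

Step 1 — centre the observation: (x - mu) = (3, -2).

Step 2 — invert Sigma. det(Sigma) = 10·15 - (1)² = 149.
  Sigma^{-1} = (1/det) · [[d, -b], [-b, a]] = [[0.1007, -0.0067],
 [-0.0067, 0.0671]].

Step 3 — form the quadratic (x - mu)^T · Sigma^{-1} · (x - mu):
  Sigma^{-1} · (x - mu) = (0.3154, -0.1544).
  (x - mu)^T · [Sigma^{-1} · (x - mu)] = (3)·(0.3154) + (-2)·(-0.1544) = 1.255.

Step 4 — take square root: d = √(1.255) ≈ 1.1203.

d(x, mu) = √(1.255) ≈ 1.1203


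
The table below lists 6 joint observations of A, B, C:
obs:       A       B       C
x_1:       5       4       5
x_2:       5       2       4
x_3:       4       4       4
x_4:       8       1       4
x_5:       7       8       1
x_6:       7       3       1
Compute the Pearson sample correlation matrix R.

Step 1 — column means:
  mean(A) = (5 + 5 + 4 + 8 + 7 + 7) / 6 = 36/6 = 6
  mean(B) = (4 + 2 + 4 + 1 + 8 + 3) / 6 = 22/6 = 3.6667
  mean(C) = (5 + 4 + 4 + 4 + 1 + 1) / 6 = 19/6 = 3.1667

Step 2 — sample variances and covariances s[i,j] = (1/(n-1)) · Σ_k (x_{k,i} - mean_i) · (x_{k,j} - mean_j), with n-1 = 5:
  s[A,A] = ((-1)·(-1) + (-1)·(-1) + (-2)·(-2) + (2)·(2) + (1)·(1) + (1)·(1)) / 5 = 12/5 = 2.4
  s[A,B] = ((-1)·(0.3333) + (-1)·(-1.6667) + (-2)·(0.3333) + (2)·(-2.6667) + (1)·(4.3333) + (1)·(-0.6667)) / 5 = -1/5 = -0.2
  s[A,C] = ((-1)·(1.8333) + (-1)·(0.8333) + (-2)·(0.8333) + (2)·(0.8333) + (1)·(-2.1667) + (1)·(-2.1667)) / 5 = -7/5 = -1.4
  s[B,B] = ((0.3333)·(0.3333) + (-1.6667)·(-1.6667) + (0.3333)·(0.3333) + (-2.6667)·(-2.6667) + (4.3333)·(4.3333) + (-0.6667)·(-0.6667)) / 5 = 29.3333/5 = 5.8667
  s[B,C] = ((0.3333)·(1.8333) + (-1.6667)·(0.8333) + (0.3333)·(0.8333) + (-2.6667)·(0.8333) + (4.3333)·(-2.1667) + (-0.6667)·(-2.1667)) / 5 = -10.6667/5 = -2.1333
  s[C,C] = ((1.8333)·(1.8333) + (0.8333)·(0.8333) + (0.8333)·(0.8333) + (0.8333)·(0.8333) + (-2.1667)·(-2.1667) + (-2.1667)·(-2.1667)) / 5 = 14.8333/5 = 2.9667
  Sample standard deviations s_i = √(s[i,i]):
  s(A) = √(2.4) = 1.5492
  s(B) = √(5.8667) = 2.4221
  s(C) = √(2.9667) = 1.7224

Step 3 — r_{ij} = s_{ij} / (s_i · s_j):
  r[A,A] = 1 (diagonal).
  r[A,B] = -0.2 / (1.5492 · 2.4221) = -0.2 / 3.7523 = -0.0533
  r[A,C] = -1.4 / (1.5492 · 1.7224) = -1.4 / 2.6683 = -0.5247
  r[B,B] = 1 (diagonal).
  r[B,C] = -2.1333 / (2.4221 · 1.7224) = -2.1333 / 4.1719 = -0.5114
  r[C,C] = 1 (diagonal).

R is symmetric with unit diagonal. Assembling:

R = [[1, -0.0533, -0.5247],
 [-0.0533, 1, -0.5114],
 [-0.5247, -0.5114, 1]]


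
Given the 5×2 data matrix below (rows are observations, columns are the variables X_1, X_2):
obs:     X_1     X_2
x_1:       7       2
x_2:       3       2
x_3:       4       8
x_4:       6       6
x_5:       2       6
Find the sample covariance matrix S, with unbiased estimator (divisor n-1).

Step 1 — column means:
  mean(X_1) = (7 + 3 + 4 + 6 + 2) / 5 = 22/5 = 4.4
  mean(X_2) = (2 + 2 + 8 + 6 + 6) / 5 = 24/5 = 4.8

Step 2 — sample covariance S[i,j] = (1/(n-1)) · Σ_k (x_{k,i} - mean_i) · (x_{k,j} - mean_j), with n-1 = 4.
  S[X_1,X_1] = ((2.6)·(2.6) + (-1.4)·(-1.4) + (-0.4)·(-0.4) + (1.6)·(1.6) + (-2.4)·(-2.4)) / 4 = 17.2/4 = 4.3
  S[X_1,X_2] = ((2.6)·(-2.8) + (-1.4)·(-2.8) + (-0.4)·(3.2) + (1.6)·(1.2) + (-2.4)·(1.2)) / 4 = -5.6/4 = -1.4
  S[X_2,X_2] = ((-2.8)·(-2.8) + (-2.8)·(-2.8) + (3.2)·(3.2) + (1.2)·(1.2) + (1.2)·(1.2)) / 4 = 28.8/4 = 7.2

S is symmetric (S[j,i] = S[i,j]). Assembling:

S = [[4.3, -1.4],
 [-1.4, 7.2]]


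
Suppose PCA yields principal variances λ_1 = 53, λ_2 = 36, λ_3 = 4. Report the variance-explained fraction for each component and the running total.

Step 1 — total variance = trace(Sigma) = Σ λ_i = 53 + 36 + 4 = 93.

Step 2 — fraction explained by component i = λ_i / Σ λ:
  PC1: 53/93 = 0.5699
  PC2: 36/93 = 0.3871
  PC3: 4/93 = 0.043

Step 3 — cumulative fraction after k components = (λ_1 + ... + λ_k) / Σ λ:
  k = 1: 53/93 = 0.5699
  k = 2: (53 + 36)/93 = 89/93 = 0.957
  k = 3: (53 + 36 + 4)/93 = 93/93 = 1

Summary (fraction, with percent):

explained: PC1 0.5699 (56.99%), PC2 0.3871 (38.71%), PC3 0.043 (4.3%);  cumulative: 0.5699, 0.957, 1


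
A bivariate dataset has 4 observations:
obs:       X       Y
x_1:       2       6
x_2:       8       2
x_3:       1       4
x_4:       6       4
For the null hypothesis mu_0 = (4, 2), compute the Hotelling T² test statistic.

Step 1 — sample mean vector:
  mean(X) = (2 + 8 + 1 + 6) / 4 = 17/4 = 4.25
  mean(Y) = (6 + 2 + 4 + 4) / 4 = 16/4 = 4
  x̄ = (4.25, 4),  deviation x̄ - mu_0 = (4.25, 4) - (4, 2) = (0.25, 2).

Step 2 — sample covariance matrix, S[i,j] = (1/(n-1)) · Σ_k (x_{k,i} - mean_i) · (x_{k,j} - mean_j), divisor n-1 = 3:
  S[X,X] = ((-2.25)·(-2.25) + (3.75)·(3.75) + (-3.25)·(-3.25) + (1.75)·(1.75)) / 3 = 32.75/3 = 10.9167
  S[X,Y] = ((-2.25)·(2) + (3.75)·(-2) + (-3.25)·(0) + (1.75)·(0)) / 3 = -12/3 = -4
  S[Y,Y] = ((2)·(2) + (-2)·(-2) + (0)·(0) + (0)·(0)) / 3 = 8/3 = 2.6667
  S = [[10.9167, -4],
 [-4, 2.6667]].

Step 3 — invert S. det(S) = 10.9167·2.6667 - (-4)² = 13.1111.
  S^{-1} = (1/det) · [[d, -b], [-b, a]] = [[0.2034, 0.3051],
 [0.3051, 0.8326]].

Step 4 — quadratic form (x̄ - mu_0)^T · S^{-1} · (x̄ - mu_0):
  S^{-1} · (x̄ - mu_0) = (0.661, 1.7415),
  (x̄ - mu_0)^T · [...] = (0.25)·(0.661) + (2)·(1.7415) = 3.6483.

Step 5 — scale by n: T² = 4 · 3.6483 = 14.5932.

T² ≈ 14.5932


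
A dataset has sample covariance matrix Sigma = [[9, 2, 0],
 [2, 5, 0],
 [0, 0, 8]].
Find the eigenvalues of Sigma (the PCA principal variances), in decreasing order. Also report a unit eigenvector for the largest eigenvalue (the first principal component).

Step 1 — characteristic polynomial p(λ) = det(λI - Sigma) = λ³ - tr·λ² + c_1·λ - det, where tr = trace, c_1 = sum of the principal 2×2 minors, det = det(Sigma):
  tr = 9 + 5 + 8 = 22,
  c_1 = (9·5 - (2)²) + (9·8 - (0)²) + (5·8 - (0)²) = 41 + 72 + 40 = 153,
  det = 9·(5·8 - (0)²) - (2)·((2)·8 - (0)·(0)) + (0)·((2)·(0) - 5·(0)) = 9·(40) - (2)·(16) + (0)·(0) = 328.
  So p(λ) = λ³ - 22λ² + 153λ - 328.
Step 2 — look for an integer root (rational root theorem: any rational root is an integer divisor of 328). Testing λ = 8:
  p(8) = 512 - 1408 + 1224 - 328 = 0  ✓
  Dividing out (λ - 8): p(λ) = (λ - 8)(λ² - 14λ + 41).
Step 3 — remaining eigenvalues from the quadratic λ² - 14λ + 41 = 0:
  Δ = 14² - 4·41 = 196 - 164 = 32,  λ = (14 ± √32)/2 = (14 ± 5.6569)/2 ≈ 9.8284 or 4.1716.
  Sorted: λ_1 = 9.8284,  λ_2 = 8,  λ_3 = 4.1716  (check: sum = 22 = tr ✓).

Step 4 — unit eigenvector for λ_1 ≈ 9.8284: v spans the null space of (Sigma - λ_1 I), whose rows are
  r_1 = (-0.8284, 2, 0),  r_2 = (2, -4.8284, 0),  r_3 = (0, 0, -1.8284).
  v is orthogonal to every row, so take v ∝ r_1 × r_3 = ((2)·(-1.8284) - (0)·(0), (0)·(0) - (-0.8284)·(-1.8284), (-0.8284)·(0) - (2)·(0)) ≈ (-3.6569, -1.5147, 0).
  Rescale (multiply by -1 so the first nonzero entry is positive): u = (3.6569, 1.5147, 0).
  ||u|| = √((3.6569)² + (1.5147)² + (0)²) = √(15.667) ≈ 3.9582,  v_1 = u/||u|| ≈ (0.9239, 0.3827, 0) (||v_1|| = 1).

λ_1 = 9.8284,  λ_2 = 8,  λ_3 = 4.1716;  v_1 ≈ (0.9239, 0.3827, 0)


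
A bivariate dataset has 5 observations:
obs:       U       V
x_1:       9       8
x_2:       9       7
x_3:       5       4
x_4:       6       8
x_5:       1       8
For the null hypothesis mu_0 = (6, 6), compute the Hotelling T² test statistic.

Step 1 — sample mean vector:
  mean(U) = (9 + 9 + 5 + 6 + 1) / 5 = 30/5 = 6
  mean(V) = (8 + 7 + 4 + 8 + 8) / 5 = 35/5 = 7
  x̄ = (6, 7),  deviation x̄ - mu_0 = (6, 7) - (6, 6) = (0, 1).

Step 2 — sample covariance matrix, S[i,j] = (1/(n-1)) · Σ_k (x_{k,i} - mean_i) · (x_{k,j} - mean_j), divisor n-1 = 4:
  S[U,U] = ((3)·(3) + (3)·(3) + (-1)·(-1) + (0)·(0) + (-5)·(-5)) / 4 = 44/4 = 11
  S[U,V] = ((3)·(1) + (3)·(0) + (-1)·(-3) + (0)·(1) + (-5)·(1)) / 4 = 1/4 = 0.25
  S[V,V] = ((1)·(1) + (0)·(0) + (-3)·(-3) + (1)·(1) + (1)·(1)) / 4 = 12/4 = 3
  S = [[11, 0.25],
 [0.25, 3]].

Step 3 — invert S. det(S) = 11·3 - (0.25)² = 32.9375.
  S^{-1} = (1/det) · [[d, -b], [-b, a]] = [[0.0911, -0.0076],
 [-0.0076, 0.334]].

Step 4 — quadratic form (x̄ - mu_0)^T · S^{-1} · (x̄ - mu_0):
  S^{-1} · (x̄ - mu_0) = (-0.0076, 0.334),
  (x̄ - mu_0)^T · [...] = (0)·(-0.0076) + (1)·(0.334) = 0.334.

Step 5 — scale by n: T² = 5 · 0.334 = 1.6698.

T² ≈ 1.6698


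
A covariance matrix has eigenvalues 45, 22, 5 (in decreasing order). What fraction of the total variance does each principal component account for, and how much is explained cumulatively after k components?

Step 1 — total variance = trace(Sigma) = Σ λ_i = 45 + 22 + 5 = 72.

Step 2 — fraction explained by component i = λ_i / Σ λ:
  PC1: 45/72 = 0.625
  PC2: 22/72 = 0.3056
  PC3: 5/72 = 0.0694

Step 3 — cumulative fraction after k components = (λ_1 + ... + λ_k) / Σ λ:
  k = 1: 45/72 = 0.625
  k = 2: (45 + 22)/72 = 67/72 = 0.9306
  k = 3: (45 + 22 + 5)/72 = 72/72 = 1

Summary (fraction, with percent):

explained: PC1 0.625 (62.5%), PC2 0.3056 (30.56%), PC3 0.0694 (6.94%);  cumulative: 0.625, 0.9306, 1


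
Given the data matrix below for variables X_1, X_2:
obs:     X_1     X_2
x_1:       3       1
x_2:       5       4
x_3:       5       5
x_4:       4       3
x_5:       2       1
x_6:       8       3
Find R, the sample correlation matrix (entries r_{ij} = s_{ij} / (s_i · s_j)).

Step 1 — column means:
  mean(X_1) = (3 + 5 + 5 + 4 + 2 + 8) / 6 = 27/6 = 4.5
  mean(X_2) = (1 + 4 + 5 + 3 + 1 + 3) / 6 = 17/6 = 2.8333

Step 2 — sample variances and covariances s[i,j] = (1/(n-1)) · Σ_k (x_{k,i} - mean_i) · (x_{k,j} - mean_j), with n-1 = 5:
  s[X_1,X_1] = ((-1.5)·(-1.5) + (0.5)·(0.5) + (0.5)·(0.5) + (-0.5)·(-0.5) + (-2.5)·(-2.5) + (3.5)·(3.5)) / 5 = 21.5/5 = 4.3
  s[X_1,X_2] = ((-1.5)·(-1.8333) + (0.5)·(1.1667) + (0.5)·(2.1667) + (-0.5)·(0.1667) + (-2.5)·(-1.8333) + (3.5)·(0.1667)) / 5 = 9.5/5 = 1.9
  s[X_2,X_2] = ((-1.8333)·(-1.8333) + (1.1667)·(1.1667) + (2.1667)·(2.1667) + (0.1667)·(0.1667) + (-1.8333)·(-1.8333) + (0.1667)·(0.1667)) / 5 = 12.8333/5 = 2.5667
  Sample standard deviations s_i = √(s[i,i]):
  s(X_1) = √(4.3) = 2.0736
  s(X_2) = √(2.5667) = 1.6021

Step 3 — r_{ij} = s_{ij} / (s_i · s_j):
  r[X_1,X_1] = 1 (diagonal).
  r[X_1,X_2] = 1.9 / (2.0736 · 1.6021) = 1.9 / 3.3221 = 0.5719
  r[X_2,X_2] = 1 (diagonal).

R is symmetric with unit diagonal. Assembling:

R = [[1, 0.5719],
 [0.5719, 1]]


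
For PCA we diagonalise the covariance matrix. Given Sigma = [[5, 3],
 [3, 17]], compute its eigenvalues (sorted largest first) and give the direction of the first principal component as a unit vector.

Step 1 — characteristic polynomial of 2×2 Sigma:
  det(Sigma - λI) = λ² - trace · λ + det = 0.
  trace = 5 + 17 = 22, det = 5·17 - (3)² = 76.
Step 2 — discriminant:
  Δ = trace² - 4·det = 484 - 304 = 180.
Step 3 — eigenvalues:
  λ = (trace ± √Δ)/2 = (22 ± 13.4164)/2,
  λ_1 = 17.7082,  λ_2 = 4.2918.

Step 4 — unit eigenvector for λ_1: solve (Sigma - λ_1 I)v = 0. First row:
  (5 - 17.7082)·v_x + (3)·v_y = 0, i.e. (-12.7082)·v_x + (3)·v_y = 0,
  so v ∝ (b, λ_1 - a) = (3, 12.7082) = u.
  ||u|| = √((3)² + (12.7082)²) = √(170.4984) ≈ 13.0575,
  v_1 = u/||u|| ≈ (0.2298, 0.9732) (||v_1|| = 1).

λ_1 = 17.7082,  λ_2 = 4.2918;  v_1 ≈ (0.2298, 0.9732)


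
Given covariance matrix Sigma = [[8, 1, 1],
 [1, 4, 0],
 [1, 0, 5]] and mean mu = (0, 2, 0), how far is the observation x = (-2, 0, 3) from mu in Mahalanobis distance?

Step 1 — centre the observation: (x - mu) = (-2, -2, 3).

Step 2 — invert Sigma (cofactor / det for 3×3, or solve directly):
  Sigma^{-1} = [[0.1325, -0.0331, -0.0265],
 [-0.0331, 0.2583, 0.0066],
 [-0.0265, 0.0066, 0.2053]].

Step 3 — form the quadratic (x - mu)^T · Sigma^{-1} · (x - mu):
  Sigma^{-1} · (x - mu) = (-0.2781, -0.4305, 0.6556).
  (x - mu)^T · [Sigma^{-1} · (x - mu)] = (-2)·(-0.2781) + (-2)·(-0.4305) + (3)·(0.6556) = 3.3841.

Step 4 — take square root: d = √(3.3841) ≈ 1.8396.

d(x, mu) = √(3.3841) ≈ 1.8396


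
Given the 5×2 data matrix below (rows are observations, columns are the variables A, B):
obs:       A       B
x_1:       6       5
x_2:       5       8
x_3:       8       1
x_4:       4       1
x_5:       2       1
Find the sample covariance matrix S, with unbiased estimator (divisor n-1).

Step 1 — column means:
  mean(A) = (6 + 5 + 8 + 4 + 2) / 5 = 25/5 = 5
  mean(B) = (5 + 8 + 1 + 1 + 1) / 5 = 16/5 = 3.2

Step 2 — sample covariance S[i,j] = (1/(n-1)) · Σ_k (x_{k,i} - mean_i) · (x_{k,j} - mean_j), with n-1 = 4.
  S[A,A] = ((1)·(1) + (0)·(0) + (3)·(3) + (-1)·(-1) + (-3)·(-3)) / 4 = 20/4 = 5
  S[A,B] = ((1)·(1.8) + (0)·(4.8) + (3)·(-2.2) + (-1)·(-2.2) + (-3)·(-2.2)) / 4 = 4/4 = 1
  S[B,B] = ((1.8)·(1.8) + (4.8)·(4.8) + (-2.2)·(-2.2) + (-2.2)·(-2.2) + (-2.2)·(-2.2)) / 4 = 40.8/4 = 10.2

S is symmetric (S[j,i] = S[i,j]). Assembling:

S = [[5, 1],
 [1, 10.2]]


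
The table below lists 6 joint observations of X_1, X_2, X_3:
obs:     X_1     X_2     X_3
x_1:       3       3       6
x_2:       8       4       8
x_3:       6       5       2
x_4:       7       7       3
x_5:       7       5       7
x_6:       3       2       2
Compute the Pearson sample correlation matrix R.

Step 1 — column means:
  mean(X_1) = (3 + 8 + 6 + 7 + 7 + 3) / 6 = 34/6 = 5.6667
  mean(X_2) = (3 + 4 + 5 + 7 + 5 + 2) / 6 = 26/6 = 4.3333
  mean(X_3) = (6 + 8 + 2 + 3 + 7 + 2) / 6 = 28/6 = 4.6667

Step 2 — sample variances and covariances s[i,j] = (1/(n-1)) · Σ_k (x_{k,i} - mean_i) · (x_{k,j} - mean_j), with n-1 = 5:
  s[X_1,X_1] = ((-2.6667)·(-2.6667) + (2.3333)·(2.3333) + (0.3333)·(0.3333) + (1.3333)·(1.3333) + (1.3333)·(1.3333) + (-2.6667)·(-2.6667)) / 5 = 23.3333/5 = 4.6667
  s[X_1,X_2] = ((-2.6667)·(-1.3333) + (2.3333)·(-0.3333) + (0.3333)·(0.6667) + (1.3333)·(2.6667) + (1.3333)·(0.6667) + (-2.6667)·(-2.3333)) / 5 = 13.6667/5 = 2.7333
  s[X_1,X_3] = ((-2.6667)·(1.3333) + (2.3333)·(3.3333) + (0.3333)·(-2.6667) + (1.3333)·(-1.6667) + (1.3333)·(2.3333) + (-2.6667)·(-2.6667)) / 5 = 11.3333/5 = 2.2667
  s[X_2,X_2] = ((-1.3333)·(-1.3333) + (-0.3333)·(-0.3333) + (0.6667)·(0.6667) + (2.6667)·(2.6667) + (0.6667)·(0.6667) + (-2.3333)·(-2.3333)) / 5 = 15.3333/5 = 3.0667
  s[X_2,X_3] = ((-1.3333)·(1.3333) + (-0.3333)·(3.3333) + (0.6667)·(-2.6667) + (2.6667)·(-1.6667) + (0.6667)·(2.3333) + (-2.3333)·(-2.6667)) / 5 = -1.3333/5 = -0.2667
  s[X_3,X_3] = ((1.3333)·(1.3333) + (3.3333)·(3.3333) + (-2.6667)·(-2.6667) + (-1.6667)·(-1.6667) + (2.3333)·(2.3333) + (-2.6667)·(-2.6667)) / 5 = 35.3333/5 = 7.0667
  Sample standard deviations s_i = √(s[i,i]):
  s(X_1) = √(4.6667) = 2.1602
  s(X_2) = √(3.0667) = 1.7512
  s(X_3) = √(7.0667) = 2.6583

Step 3 — r_{ij} = s_{ij} / (s_i · s_j):
  r[X_1,X_1] = 1 (diagonal).
  r[X_1,X_2] = 2.7333 / (2.1602 · 1.7512) = 2.7333 / 3.783 = 0.7225
  r[X_1,X_3] = 2.2667 / (2.1602 · 2.6583) = 2.2667 / 5.7426 = 0.3947
  r[X_2,X_2] = 1 (diagonal).
  r[X_2,X_3] = -0.2667 / (1.7512 · 2.6583) = -0.2667 / 4.6552 = -0.0573
  r[X_3,X_3] = 1 (diagonal).

R is symmetric with unit diagonal. Assembling:

R = [[1, 0.7225, 0.3947],
 [0.7225, 1, -0.0573],
 [0.3947, -0.0573, 1]]
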